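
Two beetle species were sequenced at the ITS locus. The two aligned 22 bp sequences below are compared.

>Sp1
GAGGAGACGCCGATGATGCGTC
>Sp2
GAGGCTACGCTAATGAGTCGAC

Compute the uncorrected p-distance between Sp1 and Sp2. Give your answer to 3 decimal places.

The sequences differ at 7 of 22 positions (sites 5, 6, 11, 12, 17, 18, 21).
p = 7/22 = 0.318181… ≈ 0.318 (to 3 d.p.).

0.318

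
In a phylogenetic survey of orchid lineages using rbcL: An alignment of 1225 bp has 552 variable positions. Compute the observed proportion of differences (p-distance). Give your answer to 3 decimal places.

0.451

p = 552/1225 = 0.450612… ≈ 0.451 (to 3 d.p.).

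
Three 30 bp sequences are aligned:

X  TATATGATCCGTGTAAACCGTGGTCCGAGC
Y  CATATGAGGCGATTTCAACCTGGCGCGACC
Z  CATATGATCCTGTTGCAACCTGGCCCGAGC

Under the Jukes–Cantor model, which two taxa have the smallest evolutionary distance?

X–Y: 12/30 differ, p = 0.400, d = 0.572.
X–Z: 9/30 differ, p = 0.300, d = 0.383.
Y–Z: 7/30 differ, p = 0.233, d = 0.280.
The smallest distance is between Y and Z.

Y and Z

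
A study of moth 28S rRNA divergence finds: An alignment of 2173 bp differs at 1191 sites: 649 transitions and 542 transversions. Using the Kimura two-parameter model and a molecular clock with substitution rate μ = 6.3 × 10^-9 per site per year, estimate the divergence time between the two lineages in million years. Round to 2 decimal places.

P = 649/2173 ≈ 0.298665 and Q = 542/2173 ≈ 0.249425.
Under the Kimura two-parameter model, d = −½ ln(1 − 2P − Q) − ¼ ln(1 − 2Q).
1 − 2P − Q = 0.153245, giving −½ ln(0.153245) = 0.937859.
1 − 2Q = 0.50115, giving −¼ ln(0.50115) = 0.172712.
d = 0.937859 + 0.172712 = 1.110571.
Under a molecular clock d = 2μt, so t = d/(2μ) = 1.110571 / (2 × 6.3 × 10^-9) = 88.14 million years.

88.14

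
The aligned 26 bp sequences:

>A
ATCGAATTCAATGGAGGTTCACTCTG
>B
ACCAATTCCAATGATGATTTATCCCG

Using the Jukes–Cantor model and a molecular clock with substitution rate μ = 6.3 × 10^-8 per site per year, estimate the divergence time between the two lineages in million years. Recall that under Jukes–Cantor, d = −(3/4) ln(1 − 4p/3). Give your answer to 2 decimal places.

The sequences differ at 11 of 26 sites, so p = 11/26 ≈ 0.423077.
d = −(3/4) ln(1 − 4p/3) = −0.75 ln(1 − 0.564103) = −0.75 ln(0.435897)
  = −0.75 × (-0.830349) = 0.622762 substitutions/site.
Under a molecular clock d = 2μt, so t = d/(2μ) = 0.622762 / (2 × 6.3 × 10^-8) = 4.94 million years.

4.94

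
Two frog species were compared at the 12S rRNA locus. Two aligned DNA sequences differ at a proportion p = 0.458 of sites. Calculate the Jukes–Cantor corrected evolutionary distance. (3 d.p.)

d = −(3/4) ln(1 − 4p/3) = −0.75 ln(1 − 0.610667) = −0.75 ln(0.389333)
  = −0.75 × (-0.943320) = 0.707490 substitutions/site.

0.707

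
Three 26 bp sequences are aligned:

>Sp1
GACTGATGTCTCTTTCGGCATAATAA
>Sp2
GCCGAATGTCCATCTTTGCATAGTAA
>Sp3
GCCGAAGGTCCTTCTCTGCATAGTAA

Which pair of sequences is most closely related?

Sp2 and Sp3

Sp1–Sp2: 9/26 differ, p = 0.346, d = 0.464.
Sp1–Sp3: 9/26 differ, p = 0.346, d = 0.464.
Sp2–Sp3: 3/26 differ, p = 0.115, d = 0.125.
The smallest distance is between Sp2 and Sp3.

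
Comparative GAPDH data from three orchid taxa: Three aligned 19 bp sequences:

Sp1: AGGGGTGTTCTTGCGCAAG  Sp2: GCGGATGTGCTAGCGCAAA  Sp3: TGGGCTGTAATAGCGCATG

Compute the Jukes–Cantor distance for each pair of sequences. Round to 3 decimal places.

d(Sp1,Sp2) = 0.410, d(Sp1,Sp3) = 0.410, d(Sp2,Sp3) = 0.507

Sp1–Sp2: 6/19 sites differ → p ≈ 0.315789, d = −0.75 ln(1 − 0.421052) = 0.409907 ≈ 0.410.
Sp1–Sp3: 6/19 sites differ → p ≈ 0.315789, d = −0.75 ln(1 − 0.421052) = 0.409907 ≈ 0.410.
Sp2–Sp3: 7/19 sites differ → p ≈ 0.368421, d = −0.75 ln(1 − 0.491228) = 0.506816 ≈ 0.507.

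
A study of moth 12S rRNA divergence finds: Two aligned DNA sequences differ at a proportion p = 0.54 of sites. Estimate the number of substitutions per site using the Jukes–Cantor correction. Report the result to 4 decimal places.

0.9547

d = −(3/4) ln(1 − 4p/3) = −0.75 ln(1 − 0.72) = −0.75 ln(0.28)
  = −0.75 × (-1.272966) = 0.954725 substitutions/site.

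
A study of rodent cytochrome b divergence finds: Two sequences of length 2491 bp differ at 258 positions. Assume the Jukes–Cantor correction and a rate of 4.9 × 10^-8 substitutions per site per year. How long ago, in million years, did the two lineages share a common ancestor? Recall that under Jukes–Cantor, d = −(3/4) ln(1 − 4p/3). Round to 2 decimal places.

p = 258/2491 ≈ 0.103573.
d = −(3/4) ln(1 − 4p/3) = −0.75 ln(1 − 0.138097) = −0.75 ln(0.861903)
  = −0.75 × (-0.148613) = 0.111460 substitutions/site.
Under a molecular clock d = 2μt, so t = d/(2μ) = 0.111460 / (2 × 4.9 × 10^-8) = 1.14 million years.

1.14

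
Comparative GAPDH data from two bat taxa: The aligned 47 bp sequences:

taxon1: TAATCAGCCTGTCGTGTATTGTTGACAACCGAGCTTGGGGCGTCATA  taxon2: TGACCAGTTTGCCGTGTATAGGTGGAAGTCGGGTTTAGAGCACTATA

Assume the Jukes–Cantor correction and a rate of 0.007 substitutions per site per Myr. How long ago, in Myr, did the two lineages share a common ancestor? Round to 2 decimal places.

The sequences differ at 18 of 47 sites, so p = 18/47 ≈ 0.382979.
d = −(3/4) ln(1 − 4p/3) = −0.75 ln(1 − 0.510639) = −0.75 ln(0.489361)
  = −0.75 × (-0.714655) = 0.535991 substitutions/site.
Under a molecular clock d = 2μt, so t = d/(2μ) = 0.535991 / (2 × 0.007) = 38.29 Myr.

38.29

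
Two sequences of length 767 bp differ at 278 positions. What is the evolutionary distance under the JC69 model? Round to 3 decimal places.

0.495

p = 278/767 ≈ 0.362451.
d = −(3/4) ln(1 − 4p/3) = −0.75 ln(1 − 0.483268) = −0.75 ln(0.516732)
  = −0.75 × (-0.660231) = 0.495173 substitutions/site.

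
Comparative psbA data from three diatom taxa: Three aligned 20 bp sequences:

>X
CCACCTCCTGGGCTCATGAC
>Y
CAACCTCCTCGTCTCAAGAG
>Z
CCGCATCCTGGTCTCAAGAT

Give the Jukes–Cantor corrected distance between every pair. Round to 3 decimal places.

X–Y: 5/20 sites differ → p = 0.25, d = −0.75 ln(1 − 0.333333) = 0.304098 ≈ 0.304.
X–Z: 5/20 sites differ → p = 0.25, d = −0.75 ln(1 − 0.333333) = 0.304098 ≈ 0.304.
Y–Z: 5/20 sites differ → p = 0.25, d = −0.75 ln(1 − 0.333333) = 0.304098 ≈ 0.304.

d(X,Y) = 0.304, d(X,Z) = 0.304, d(Y,Z) = 0.304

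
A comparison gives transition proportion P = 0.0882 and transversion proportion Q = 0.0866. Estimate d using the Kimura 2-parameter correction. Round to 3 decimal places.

Under the Kimura two-parameter model, d = −½ ln(1 − 2P − Q) − ¼ ln(1 − 2Q).
1 − 2P − Q = 0.737, giving −½ ln(0.737) = 0.152584.
1 − 2Q = 0.8268, giving −¼ ln(0.8268) = 0.047548.
d = 0.152584 + 0.047548 = 0.200132.

0.200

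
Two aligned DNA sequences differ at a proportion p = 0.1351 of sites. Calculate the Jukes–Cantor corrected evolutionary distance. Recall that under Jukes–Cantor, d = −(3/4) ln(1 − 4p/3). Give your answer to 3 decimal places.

0.149

d = −(3/4) ln(1 − 4p/3) = −0.75 ln(1 − 0.180133) = −0.75 ln(0.819867)
  = −0.75 × (-0.198613) = 0.148960 substitutions/site.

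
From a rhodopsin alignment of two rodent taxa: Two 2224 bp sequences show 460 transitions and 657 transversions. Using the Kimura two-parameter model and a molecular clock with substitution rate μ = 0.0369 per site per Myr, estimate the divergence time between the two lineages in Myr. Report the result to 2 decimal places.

11.39

P = 460/2224 ≈ 0.206835 and Q = 657/2224 ≈ 0.295414.
Under the Kimura two-parameter model, d = −½ ln(1 − 2P − Q) − ¼ ln(1 − 2Q).
1 − 2P − Q = 0.290916, giving −½ ln(0.290916) = 0.617360.
1 − 2Q = 0.409172, giving −¼ ln(0.409172) = 0.223405.
d = 0.617360 + 0.223405 = 0.840765.
Under a molecular clock d = 2μt, so t = d/(2μ) = 0.840765 / (2 × 0.0369) = 11.39 Myr.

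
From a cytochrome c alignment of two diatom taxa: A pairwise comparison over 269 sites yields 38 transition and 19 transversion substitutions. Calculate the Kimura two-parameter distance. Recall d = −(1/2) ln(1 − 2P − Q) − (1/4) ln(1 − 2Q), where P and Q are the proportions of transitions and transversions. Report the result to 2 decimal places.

P = 38/269 ≈ 0.141264 and Q = 19/269 ≈ 0.070632.
Under the Kimura two-parameter model, d = −½ ln(1 − 2P − Q) − ¼ ln(1 − 2Q).
1 − 2P − Q = 0.64684, giving −½ ln(0.64684) = 0.217828.
1 − 2Q = 0.858736, giving −¼ ln(0.858736) = 0.038073.
d = 0.217828 + 0.038073 = 0.255901.

0.26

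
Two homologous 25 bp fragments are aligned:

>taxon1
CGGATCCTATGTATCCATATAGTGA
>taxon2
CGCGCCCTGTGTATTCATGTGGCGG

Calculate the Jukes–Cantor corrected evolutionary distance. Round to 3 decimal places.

0.490

The sequences differ at 9 of 25 sites (3, 4, 5, 9, 15, 19, 21, 23, 25), so p = 9/25 = 0.36.
d = −(3/4) ln(1 − 4p/3) = −0.75 ln(1 − 0.48) = −0.75 ln(0.52)
  = −0.75 × (-0.653926) = 0.490445 substitutions/site.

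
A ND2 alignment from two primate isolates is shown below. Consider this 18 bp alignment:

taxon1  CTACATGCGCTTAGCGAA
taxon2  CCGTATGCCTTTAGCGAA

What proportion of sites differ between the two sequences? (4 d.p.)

The sequences differ at 5 of 18 positions (sites 2, 3, 4, 9, 10).
p = 5/18 = 0.277777… ≈ 0.2778 (to 4 d.p.).

0.2778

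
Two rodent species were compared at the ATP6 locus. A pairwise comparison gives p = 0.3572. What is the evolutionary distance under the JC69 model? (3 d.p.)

d = −(3/4) ln(1 − 4p/3) = −0.75 ln(1 − 0.476267) = −0.75 ln(0.523733)
  = −0.75 × (-0.646773) = 0.485080 substitutions/site.

0.485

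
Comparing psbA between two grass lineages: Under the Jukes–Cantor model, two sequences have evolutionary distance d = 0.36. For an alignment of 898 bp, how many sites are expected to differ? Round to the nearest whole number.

257

Invert JC69: p = (3/4)(1 − e^(−4d/3)) = 0.75 × (1 − e^(-0.48)) = 0.75 × (1 − 0.618783) = 0.285913.
Expected differing sites = pL ≈ 0.285913 × 898 = 256.749874 ≈ 257.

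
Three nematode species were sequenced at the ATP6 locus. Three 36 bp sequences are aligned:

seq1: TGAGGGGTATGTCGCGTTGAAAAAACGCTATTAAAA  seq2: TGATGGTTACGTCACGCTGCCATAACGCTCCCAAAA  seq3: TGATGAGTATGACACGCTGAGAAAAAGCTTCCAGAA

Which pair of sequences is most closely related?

seq2 and seq3

seq1–seq2: 11/36 differ, p = 0.306, d = 0.392.
seq1–seq3: 11/36 differ, p = 0.306, d = 0.392.
seq2–seq3: 10/36 differ, p = 0.278, d = 0.347.
The smallest distance is between seq2 and seq3.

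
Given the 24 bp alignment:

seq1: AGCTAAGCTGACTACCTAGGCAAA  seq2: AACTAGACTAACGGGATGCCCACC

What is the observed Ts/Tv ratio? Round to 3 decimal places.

0.857

Transitions are A↔G and C↔T; transversions are all other mismatches.
Transitions: 6. Transversions: 7.
R = 6/7 = 0.857142… ≈ 0.857 (to 3 d.p.).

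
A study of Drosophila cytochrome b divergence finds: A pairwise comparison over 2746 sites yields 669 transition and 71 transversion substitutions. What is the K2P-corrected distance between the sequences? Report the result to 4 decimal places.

P = 669/2746 ≈ 0.243627 and Q = 71/2746 ≈ 0.025856.
Under the Kimura two-parameter model, d = −½ ln(1 − 2P − Q) − ¼ ln(1 − 2Q).
1 − 2P − Q = 0.48689, giving −½ ln(0.48689) = 0.359859.
1 − 2Q = 0.948288, giving −¼ ln(0.948288) = 0.013274.
d = 0.359859 + 0.013274 = 0.373133.

0.3731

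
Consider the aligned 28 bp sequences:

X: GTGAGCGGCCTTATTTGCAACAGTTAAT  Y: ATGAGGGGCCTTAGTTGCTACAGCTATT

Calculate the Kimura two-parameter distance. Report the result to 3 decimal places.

Of 28 sites, 2 differences are transitions and 4 are transversions, so P = 2/28 ≈ 0.071429 and Q = 4/28 ≈ 0.142857.
Under the Kimura two-parameter model, d = −½ ln(1 − 2P − Q) − ¼ ln(1 − 2Q).
1 − 2P − Q = 0.714285, giving −½ ln(0.714285) = 0.168237.
1 − 2Q = 0.714286, giving −¼ ln(0.714286) = 0.084118.
d = 0.168237 + 0.084118 = 0.252355.

0.252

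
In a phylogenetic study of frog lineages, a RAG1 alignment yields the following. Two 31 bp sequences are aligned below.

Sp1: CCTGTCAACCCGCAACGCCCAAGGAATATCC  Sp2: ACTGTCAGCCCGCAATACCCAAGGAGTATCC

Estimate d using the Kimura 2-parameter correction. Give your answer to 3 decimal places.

0.188

Of 31 sites, 4 differences are transitions and 1 are transversions, so P = 4/31 ≈ 0.129032 and Q = 1/31 ≈ 0.032258.
Under the Kimura two-parameter model, d = −½ ln(1 − 2P − Q) − ¼ ln(1 − 2Q).
1 − 2P − Q = 0.709678, giving −½ ln(0.709678) = 0.171472.
1 − 2Q = 0.935484, giving −¼ ln(0.935484) = 0.016673.
d = 0.171472 + 0.016673 = 0.188145.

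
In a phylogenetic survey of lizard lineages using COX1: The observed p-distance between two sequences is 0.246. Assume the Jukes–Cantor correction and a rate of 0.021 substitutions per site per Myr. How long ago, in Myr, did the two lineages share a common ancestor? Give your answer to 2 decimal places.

7.10

d = −(3/4) ln(1 − 4p/3) = −0.75 ln(1 − 0.328) = −0.75 ln(0.672)
  = −0.75 × (-0.397497) = 0.298123 substitutions/site.
Under a molecular clock d = 2μt, so t = d/(2μ) = 0.298123 / (2 × 0.021) = 7.10 Myr.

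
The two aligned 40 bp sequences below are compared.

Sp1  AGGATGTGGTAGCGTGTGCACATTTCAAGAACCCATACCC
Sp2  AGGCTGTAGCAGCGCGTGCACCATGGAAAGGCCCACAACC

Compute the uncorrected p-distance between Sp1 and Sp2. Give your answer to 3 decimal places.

The sequences differ at 13 of 40 positions.
p = 13/40 = 0.325.

0.325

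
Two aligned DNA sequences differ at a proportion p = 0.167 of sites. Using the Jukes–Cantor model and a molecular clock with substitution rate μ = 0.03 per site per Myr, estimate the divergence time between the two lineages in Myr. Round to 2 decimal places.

3.15

d = −(3/4) ln(1 − 4p/3) = −0.75 ln(1 − 0.222667) = −0.75 ln(0.777333)
  = −0.75 × (-0.251886) = 0.188915 substitutions/site.
Under a molecular clock d = 2μt, so t = d/(2μ) = 0.188915 / (2 × 0.03) = 3.15 Myr.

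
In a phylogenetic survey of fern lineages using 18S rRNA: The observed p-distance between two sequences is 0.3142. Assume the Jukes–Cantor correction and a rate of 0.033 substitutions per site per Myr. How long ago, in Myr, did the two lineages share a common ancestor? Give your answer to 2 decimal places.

6.17

d = −(3/4) ln(1 − 4p/3) = −0.75 ln(1 − 0.418933) = −0.75 ln(0.581067)
  = −0.75 × (-0.542889) = 0.407167 substitutions/site.
Under a molecular clock d = 2μt, so t = d/(2μ) = 0.407167 / (2 × 0.033) = 6.17 Myr.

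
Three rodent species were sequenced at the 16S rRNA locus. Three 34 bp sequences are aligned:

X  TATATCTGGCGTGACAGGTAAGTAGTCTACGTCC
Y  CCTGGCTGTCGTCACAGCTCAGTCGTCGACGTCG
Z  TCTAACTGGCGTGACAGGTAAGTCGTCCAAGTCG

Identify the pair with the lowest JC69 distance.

X and Z

X–Y: 11/34 differ, p = 0.324, d = 0.423.
X–Z: 6/34 differ, p = 0.176, d = 0.201.
Y–Z: 9/34 differ, p = 0.265, d = 0.326.
The smallest distance is between X and Z.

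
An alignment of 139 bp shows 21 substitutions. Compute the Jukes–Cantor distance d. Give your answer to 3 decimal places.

p = 21/139 ≈ 0.151079.
d = −(3/4) ln(1 − 4p/3) = −0.75 ln(1 − 0.201439) = −0.75 ln(0.798561)
  = −0.75 × (-0.224944) = 0.168708 substitutions/site.

0.169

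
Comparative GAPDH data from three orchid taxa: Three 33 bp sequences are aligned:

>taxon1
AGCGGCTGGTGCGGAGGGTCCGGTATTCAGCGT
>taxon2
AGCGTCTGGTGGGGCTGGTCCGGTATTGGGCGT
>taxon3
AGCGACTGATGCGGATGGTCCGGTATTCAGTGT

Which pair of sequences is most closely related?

taxon1–taxon2: 6/33 differ, p = 0.182, d = 0.208.
taxon1–taxon3: 4/33 differ, p = 0.121, d = 0.132.
taxon2–taxon3: 7/33 differ, p = 0.212, d = 0.249.
The smallest distance is between taxon1 and taxon3.

taxon1 and taxon3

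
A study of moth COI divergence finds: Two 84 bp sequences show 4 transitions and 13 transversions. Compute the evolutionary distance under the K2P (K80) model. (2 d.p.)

0.24

P = 4/84 ≈ 0.047619 and Q = 13/84 ≈ 0.154762.
Under the Kimura two-parameter model, d = −½ ln(1 − 2P − Q) − ¼ ln(1 − 2Q).
1 − 2P − Q = 0.75, giving −½ ln(0.75) = 0.143841.
1 − 2Q = 0.690476, giving −¼ ln(0.690476) = 0.092594.
d = 0.143841 + 0.092594 = 0.236435.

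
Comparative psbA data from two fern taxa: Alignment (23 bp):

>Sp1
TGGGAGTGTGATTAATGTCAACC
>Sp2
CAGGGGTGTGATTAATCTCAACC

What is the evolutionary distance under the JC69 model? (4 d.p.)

The sequences differ at 4 of 23 sites (1, 2, 5, 17), so p = 4/23 ≈ 0.173913.
d = −(3/4) ln(1 − 4p/3) = −0.75 ln(1 − 0.231884) = −0.75 ln(0.768116)
  = −0.75 × (-0.263815) = 0.197861 substitutions/site.

0.1979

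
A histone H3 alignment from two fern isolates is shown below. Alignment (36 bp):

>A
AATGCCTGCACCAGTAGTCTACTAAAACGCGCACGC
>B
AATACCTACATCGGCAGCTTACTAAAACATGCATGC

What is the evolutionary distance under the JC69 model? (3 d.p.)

0.347

The sequences differ at 10 of 36 sites (4, 8, 11, 13, 15, 18, 19, 29, 30, 34), so p = 10/36 ≈ 0.277778.
d = −(3/4) ln(1 − 4p/3) = −0.75 ln(1 − 0.370371) = −0.75 ln(0.629629)
  = −0.75 × (-0.462625) = 0.346969 substitutions/site.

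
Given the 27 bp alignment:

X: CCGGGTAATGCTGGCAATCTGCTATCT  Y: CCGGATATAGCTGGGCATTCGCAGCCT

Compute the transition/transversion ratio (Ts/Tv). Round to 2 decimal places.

Transitions are A↔G and C↔T; transversions are all other mismatches.
Transitions: 5. Transversions: 5.
R = 5/5 = 1.00.

1.00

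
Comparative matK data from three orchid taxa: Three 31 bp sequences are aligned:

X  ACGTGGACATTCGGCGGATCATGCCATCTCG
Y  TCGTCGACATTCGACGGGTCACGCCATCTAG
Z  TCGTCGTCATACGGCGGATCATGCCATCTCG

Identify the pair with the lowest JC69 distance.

X–Y: 6/31 differ, p = 0.194, d = 0.224.
X–Z: 4/31 differ, p = 0.129, d = 0.142.
Y–Z: 6/31 differ, p = 0.194, d = 0.224.
The smallest distance is between X and Z.

X and Z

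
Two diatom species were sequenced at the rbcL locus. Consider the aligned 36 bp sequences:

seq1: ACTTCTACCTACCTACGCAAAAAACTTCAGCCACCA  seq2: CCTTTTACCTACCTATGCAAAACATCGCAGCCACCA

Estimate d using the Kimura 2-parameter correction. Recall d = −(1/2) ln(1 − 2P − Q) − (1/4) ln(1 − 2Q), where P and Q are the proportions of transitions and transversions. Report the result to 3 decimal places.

0.228

Of 36 sites, 4 differences are transitions and 3 are transversions, so P = 4/36 ≈ 0.111111 and Q = 3/36 ≈ 0.083333.
Under the Kimura two-parameter model, d = −½ ln(1 − 2P − Q) − ¼ ln(1 − 2Q).
1 − 2P − Q = 0.694445, giving −½ ln(0.694445) = 0.182321.
1 − 2Q = 0.833334, giving −¼ ln(0.833334) = 0.045580.
d = 0.182321 + 0.045580 = 0.227901.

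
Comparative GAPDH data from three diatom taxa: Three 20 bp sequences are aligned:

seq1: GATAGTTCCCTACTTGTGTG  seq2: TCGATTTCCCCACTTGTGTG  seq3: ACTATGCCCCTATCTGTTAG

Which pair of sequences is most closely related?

seq1–seq2: 5/20 differ, p = 0.250, d = 0.304.
seq1–seq3: 9/20 differ, p = 0.450, d = 0.687.
seq2–seq3: 9/20 differ, p = 0.450, d = 0.687.
The smallest distance is between seq1 and seq2.

seq1 and seq2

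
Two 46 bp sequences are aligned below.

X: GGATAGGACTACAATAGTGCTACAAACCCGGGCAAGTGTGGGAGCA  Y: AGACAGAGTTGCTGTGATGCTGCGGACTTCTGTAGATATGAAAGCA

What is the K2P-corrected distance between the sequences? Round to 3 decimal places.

1.400

Of 46 sites, 20 differences are transitions and 3 are transversions, so P = 20/46 ≈ 0.434783 and Q = 3/46 ≈ 0.065217.
Under the Kimura two-parameter model, d = −½ ln(1 − 2P − Q) − ¼ ln(1 − 2Q).
1 − 2P − Q = 0.065217, giving −½ ln(0.065217) = 1.365018.
1 − 2Q = 0.869566, giving −¼ ln(0.869566) = 0.034940.
d = 1.365018 + 0.034940 = 1.399958.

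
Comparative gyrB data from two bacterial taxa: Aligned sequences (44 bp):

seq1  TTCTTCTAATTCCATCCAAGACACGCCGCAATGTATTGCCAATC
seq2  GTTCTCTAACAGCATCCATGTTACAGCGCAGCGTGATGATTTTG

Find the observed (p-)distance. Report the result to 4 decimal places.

The sequences differ at 20 of 44 positions.
p = 20/44 = 0.454545… ≈ 0.4545 (to 4 d.p.).

0.4545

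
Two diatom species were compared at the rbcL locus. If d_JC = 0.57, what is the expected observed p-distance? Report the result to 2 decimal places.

0.40

p = (3/4)(1 − e^(−4d/3)) = 0.75 × (1 − e^(-0.76)) = 0.75 × (1 − 0.467666) = 0.399251.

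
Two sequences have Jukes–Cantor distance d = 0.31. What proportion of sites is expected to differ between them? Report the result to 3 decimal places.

0.254

p = (3/4)(1 − e^(−4d/3)) = 0.75 × (1 − e^(-0.413333)) = 0.75 × (1 − 0.661442) = 0.253919.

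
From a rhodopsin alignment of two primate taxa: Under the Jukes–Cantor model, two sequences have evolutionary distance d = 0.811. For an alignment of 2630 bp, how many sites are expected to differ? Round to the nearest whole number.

Invert JC69: p = (3/4)(1 − e^(−4d/3)) = 0.75 × (1 − e^(-1.081333)) = 0.75 × (1 − 0.339143) = 0.495643.
Expected differing sites = pL ≈ 0.495643 × 2630 = 1303.54109 ≈ 1304.

1304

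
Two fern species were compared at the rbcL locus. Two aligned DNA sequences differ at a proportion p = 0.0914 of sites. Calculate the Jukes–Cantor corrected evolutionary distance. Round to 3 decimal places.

d = −(3/4) ln(1 − 4p/3) = −0.75 ln(1 − 0.121867) = −0.75 ln(0.878133)
  = −0.75 × (-0.129957) = 0.097468 substitutions/site.

0.097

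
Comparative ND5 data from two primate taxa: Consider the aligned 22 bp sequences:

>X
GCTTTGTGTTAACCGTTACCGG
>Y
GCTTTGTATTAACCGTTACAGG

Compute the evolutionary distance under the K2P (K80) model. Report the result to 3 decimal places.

0.097

Of 22 sites, 1 differences are transitions and 1 are transversions, so P = 1/22 ≈ 0.045455 and Q = 1/22 ≈ 0.045455.
Under the Kimura two-parameter model, d = −½ ln(1 − 2P − Q) − ¼ ln(1 − 2Q).
1 − 2P − Q = 0.863635, giving −½ ln(0.863635) = 0.073303.
1 − 2Q = 0.90909, giving −¼ ln(0.90909) = 0.023828.
d = 0.073303 + 0.023828 = 0.097131.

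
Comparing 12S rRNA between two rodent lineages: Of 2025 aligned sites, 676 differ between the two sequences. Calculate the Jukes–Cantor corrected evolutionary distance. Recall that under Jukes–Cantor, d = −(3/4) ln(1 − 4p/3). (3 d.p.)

0.442

p = 676/2025 ≈ 0.333827.
d = −(3/4) ln(1 − 4p/3) = −0.75 ln(1 − 0.445103) = −0.75 ln(0.554897)
  = −0.75 × (-0.588973) = 0.441730 substitutions/site.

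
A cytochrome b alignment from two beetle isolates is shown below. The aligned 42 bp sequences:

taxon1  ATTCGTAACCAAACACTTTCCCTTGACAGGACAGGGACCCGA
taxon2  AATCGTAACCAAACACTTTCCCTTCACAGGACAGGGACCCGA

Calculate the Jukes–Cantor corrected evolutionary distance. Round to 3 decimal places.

The sequences differ at 2 of 42 sites (2, 25), so p = 2/42 ≈ 0.047619.
d = −(3/4) ln(1 − 4p/3) = −0.75 ln(1 − 0.063492) = −0.75 ln(0.936508)
  = −0.75 × (-0.065597) = 0.049198 substitutions/site.

0.049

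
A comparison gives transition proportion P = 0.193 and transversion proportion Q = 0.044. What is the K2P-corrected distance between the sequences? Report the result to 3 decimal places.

0.304

Under the Kimura two-parameter model, d = −½ ln(1 − 2P − Q) − ¼ ln(1 − 2Q).
1 − 2P − Q = 0.57, giving −½ ln(0.57) = 0.281059.
1 − 2Q = 0.912, giving −¼ ln(0.912) = 0.023029.
d = 0.281059 + 0.023029 = 0.304088.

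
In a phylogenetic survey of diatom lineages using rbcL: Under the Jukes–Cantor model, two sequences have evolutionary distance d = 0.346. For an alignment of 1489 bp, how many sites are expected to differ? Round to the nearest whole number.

Invert JC69: p = (3/4)(1 − e^(−4d/3)) = 0.75 × (1 − e^(-0.461333)) = 0.75 × (1 − 0.630443) = 0.277168.
Expected differing sites = pL ≈ 0.277168 × 1489 = 412.703152 ≈ 413.

413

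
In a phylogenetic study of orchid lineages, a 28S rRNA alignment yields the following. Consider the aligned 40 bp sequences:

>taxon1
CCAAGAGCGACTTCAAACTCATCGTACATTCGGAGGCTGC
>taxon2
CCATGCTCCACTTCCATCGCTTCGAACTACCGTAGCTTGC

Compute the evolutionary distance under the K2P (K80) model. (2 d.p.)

Of 40 sites, 2 differences are transitions and 13 are transversions, so P = 2/40 = 0.05 and Q = 13/40 = 0.325.
Under the Kimura two-parameter model, d = −½ ln(1 − 2P − Q) − ¼ ln(1 − 2Q).
1 − 2P − Q = 0.575, giving −½ ln(0.575) = 0.276693.
1 − 2Q = 0.35, giving −¼ ln(0.35) = 0.262456.
d = 0.276693 + 0.262456 = 0.539149.

0.54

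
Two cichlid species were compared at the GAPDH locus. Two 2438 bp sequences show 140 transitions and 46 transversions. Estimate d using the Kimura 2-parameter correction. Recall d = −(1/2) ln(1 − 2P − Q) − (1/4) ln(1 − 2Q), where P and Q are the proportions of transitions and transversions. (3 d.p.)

P = 140/2438 ≈ 0.057424 and Q = 46/2438 ≈ 0.018868.
Under the Kimura two-parameter model, d = −½ ln(1 − 2P − Q) − ¼ ln(1 − 2Q).
1 − 2P − Q = 0.866284, giving −½ ln(0.866284) = 0.071771.
1 − 2Q = 0.962264, giving −¼ ln(0.962264) = 0.009617.
d = 0.071771 + 0.009617 = 0.081388.

0.081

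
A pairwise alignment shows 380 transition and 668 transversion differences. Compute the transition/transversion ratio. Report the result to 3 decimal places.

R = 380/668 = 0.568862… ≈ 0.569 (to 3 d.p.).

0.569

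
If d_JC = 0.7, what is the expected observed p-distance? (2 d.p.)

0.46

p = (3/4)(1 − e^(−4d/3)) = 0.75 × (1 − e^(-0.933333)) = 0.75 × (1 − 0.393241) = 0.455069.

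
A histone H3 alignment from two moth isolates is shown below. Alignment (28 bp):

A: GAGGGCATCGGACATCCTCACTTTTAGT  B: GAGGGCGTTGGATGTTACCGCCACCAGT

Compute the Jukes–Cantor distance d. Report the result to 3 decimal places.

The sequences differ at 12 of 28 sites, so p = 12/28 ≈ 0.428571.
d = −(3/4) ln(1 − 4p/3) = −0.75 ln(1 − 0.571428) = −0.75 ln(0.428572)
  = −0.75 × (-0.847297) = 0.635473 substitutions/site.

0.635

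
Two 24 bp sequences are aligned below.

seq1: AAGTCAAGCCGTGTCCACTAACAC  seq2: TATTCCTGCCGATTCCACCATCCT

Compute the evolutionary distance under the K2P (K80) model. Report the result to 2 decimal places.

Of 24 sites, 2 differences are transitions and 8 are transversions, so P = 2/24 ≈ 0.083333 and Q = 8/24 ≈ 0.333333.
Under the Kimura two-parameter model, d = −½ ln(1 − 2P − Q) − ¼ ln(1 − 2Q).
1 − 2P − Q = 0.500001, giving −½ ln(0.500001) = 0.346573.
1 − 2Q = 0.333334, giving −¼ ln(0.333334) = 0.274653.
d = 0.346573 + 0.274653 = 0.621226.

0.62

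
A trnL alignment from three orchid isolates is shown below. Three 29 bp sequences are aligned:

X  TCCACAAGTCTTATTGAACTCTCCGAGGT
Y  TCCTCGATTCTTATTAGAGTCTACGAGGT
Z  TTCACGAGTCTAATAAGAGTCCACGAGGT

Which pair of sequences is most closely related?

Y and Z

X–Y: 7/29 differ, p = 0.241, d = 0.291.
X–Z: 9/29 differ, p = 0.310, d = 0.401.
Y–Z: 6/29 differ, p = 0.207, d = 0.242.
The smallest distance is between Y and Z.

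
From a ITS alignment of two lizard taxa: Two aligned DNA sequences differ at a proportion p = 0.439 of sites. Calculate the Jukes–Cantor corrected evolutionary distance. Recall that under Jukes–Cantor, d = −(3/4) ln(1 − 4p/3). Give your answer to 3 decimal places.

0.660

d = −(3/4) ln(1 − 4p/3) = −0.75 ln(1 − 0.585333) = −0.75 ln(0.414667)
  = −0.75 × (-0.880279) = 0.660209 substitutions/site.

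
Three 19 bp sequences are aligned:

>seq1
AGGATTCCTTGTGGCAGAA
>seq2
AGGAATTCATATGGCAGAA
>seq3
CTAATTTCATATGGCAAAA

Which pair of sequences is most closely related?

seq1–seq2: 4/19 differ, p = 0.211, d = 0.247.
seq1–seq3: 7/19 differ, p = 0.368, d = 0.507.
seq2–seq3: 5/19 differ, p = 0.263, d = 0.324.
The smallest distance is between seq1 and seq2.

seq1 and seq2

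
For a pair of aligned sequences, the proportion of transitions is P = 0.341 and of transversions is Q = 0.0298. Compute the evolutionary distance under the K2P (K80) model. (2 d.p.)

0.64

Under the Kimura two-parameter model, d = −½ ln(1 − 2P − Q) − ¼ ln(1 − 2Q).
1 − 2P − Q = 0.2882, giving −½ ln(0.2882) = 0.622050.
1 − 2Q = 0.9404, giving −¼ ln(0.9404) = 0.015362.
d = 0.622050 + 0.015362 = 0.637412.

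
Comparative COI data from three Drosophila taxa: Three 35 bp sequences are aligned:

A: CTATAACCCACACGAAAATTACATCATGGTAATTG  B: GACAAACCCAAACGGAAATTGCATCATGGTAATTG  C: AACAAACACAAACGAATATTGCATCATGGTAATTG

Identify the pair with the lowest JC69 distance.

A–B: 7/35 differ, p = 0.200, d = 0.233.
A–C: 8/35 differ, p = 0.229, d = 0.273.
B–C: 4/35 differ, p = 0.114, d = 0.124.
The smallest distance is between B and C.

B and C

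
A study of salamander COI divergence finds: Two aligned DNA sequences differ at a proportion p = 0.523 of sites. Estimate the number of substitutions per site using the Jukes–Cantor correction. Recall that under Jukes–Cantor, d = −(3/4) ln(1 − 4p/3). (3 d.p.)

0.896

d = −(3/4) ln(1 − 4p/3) = −0.75 ln(1 − 0.697333) = −0.75 ln(0.302667)
  = −0.75 × (-1.195122) = 0.896342 substitutions/site.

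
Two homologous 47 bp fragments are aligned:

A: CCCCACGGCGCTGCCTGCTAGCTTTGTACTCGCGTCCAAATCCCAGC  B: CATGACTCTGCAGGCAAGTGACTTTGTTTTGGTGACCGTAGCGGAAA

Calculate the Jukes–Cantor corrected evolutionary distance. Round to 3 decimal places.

0.926

The sequences differ at 25 of 47 sites, so p = 25/47 ≈ 0.531915.
d = −(3/4) ln(1 − 4p/3) = −0.75 ln(1 − 0.70922) = −0.75 ln(0.29078)
  = −0.75 × (-1.235188) = 0.926391 substitutions/site.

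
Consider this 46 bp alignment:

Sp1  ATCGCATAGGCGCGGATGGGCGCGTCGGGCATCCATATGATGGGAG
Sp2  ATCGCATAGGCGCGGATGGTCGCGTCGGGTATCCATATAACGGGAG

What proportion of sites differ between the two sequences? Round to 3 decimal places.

0.087

The sequences differ at 4 of 46 positions (sites 20, 30, 39, 41).
p = 4/46 = 0.086956… ≈ 0.087 (to 3 d.p.).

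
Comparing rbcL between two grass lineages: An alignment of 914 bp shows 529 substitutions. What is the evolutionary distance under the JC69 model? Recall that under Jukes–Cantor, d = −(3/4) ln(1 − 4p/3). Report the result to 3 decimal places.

1.108

p = 529/914 ≈ 0.578775.
d = −(3/4) ln(1 − 4p/3) = −0.75 ln(1 − 0.7717) = −0.75 ln(0.2283)
  = −0.75 × (-1.477095) = 1.107821 substitutions/site.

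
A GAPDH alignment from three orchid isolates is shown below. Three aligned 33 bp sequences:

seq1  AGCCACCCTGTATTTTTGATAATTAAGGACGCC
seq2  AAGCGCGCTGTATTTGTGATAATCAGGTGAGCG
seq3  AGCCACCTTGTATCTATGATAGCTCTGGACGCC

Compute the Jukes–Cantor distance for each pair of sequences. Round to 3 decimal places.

d(seq1,seq2) = 0.441, d(seq1,seq3) = 0.249, d(seq2,seq3) = 0.780

seq1–seq2: 11/33 sites differ → p ≈ 0.333333, d = −0.75 ln(1 − 0.444444) = 0.440839 ≈ 0.441.
seq1–seq3: 7/33 sites differ → p ≈ 0.212121, d = −0.75 ln(1 − 0.282828) = 0.249330 ≈ 0.249.
seq2–seq3: 16/33 sites differ → p ≈ 0.484848, d = −0.75 ln(1 − 0.646464) = 0.779827 ≈ 0.780.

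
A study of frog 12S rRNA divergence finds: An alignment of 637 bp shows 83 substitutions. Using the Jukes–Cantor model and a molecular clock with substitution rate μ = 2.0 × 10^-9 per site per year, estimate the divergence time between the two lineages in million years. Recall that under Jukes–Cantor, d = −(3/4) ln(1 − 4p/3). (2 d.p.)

35.78

p = 83/637 ≈ 0.130298.
d = −(3/4) ln(1 − 4p/3) = −0.75 ln(1 − 0.173731) = −0.75 ln(0.826269)
  = −0.75 × (-0.190835) = 0.143126 substitutions/site.
Under a molecular clock d = 2μt, so t = d/(2μ) = 0.143126 / (2 × 2.0 × 10^-9) = 35.78 million years.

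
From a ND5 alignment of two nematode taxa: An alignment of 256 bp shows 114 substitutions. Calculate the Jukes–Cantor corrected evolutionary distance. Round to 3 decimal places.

0.676

p = 114/256 ≈ 0.445313.
d = −(3/4) ln(1 − 4p/3) = −0.75 ln(1 − 0.593751) = −0.75 ln(0.406249)
  = −0.75 × (-0.900789) = 0.675592 substitutions/site.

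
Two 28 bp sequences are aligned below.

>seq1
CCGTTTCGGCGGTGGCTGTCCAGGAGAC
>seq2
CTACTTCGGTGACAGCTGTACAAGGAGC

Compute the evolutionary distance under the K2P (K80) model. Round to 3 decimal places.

0.880

Of 28 sites, 11 differences are transitions and 1 are transversions, so P = 11/28 ≈ 0.392857 and Q = 1/28 ≈ 0.035714.
Under the Kimura two-parameter model, d = −½ ln(1 − 2P − Q) − ¼ ln(1 − 2Q).
1 − 2P − Q = 0.178572, giving −½ ln(0.178572) = 0.861382.
1 − 2Q = 0.928572, giving −¼ ln(0.928572) = 0.018527.
d = 0.861382 + 0.018527 = 0.879909.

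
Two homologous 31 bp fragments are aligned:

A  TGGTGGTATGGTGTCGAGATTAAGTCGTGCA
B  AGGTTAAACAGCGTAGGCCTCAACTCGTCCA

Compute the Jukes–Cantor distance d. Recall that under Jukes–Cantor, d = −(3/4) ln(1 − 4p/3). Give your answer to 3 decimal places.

0.691

The sequences differ at 14 of 31 sites, so p = 14/31 ≈ 0.451613.
d = −(3/4) ln(1 − 4p/3) = −0.75 ln(1 − 0.602151) = −0.75 ln(0.397849)
  = −0.75 × (-0.921683) = 0.691262 substitutions/site.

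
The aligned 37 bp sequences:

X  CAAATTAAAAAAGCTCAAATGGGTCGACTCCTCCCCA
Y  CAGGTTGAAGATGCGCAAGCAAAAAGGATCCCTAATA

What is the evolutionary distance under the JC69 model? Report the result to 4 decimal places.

0.9567

The sequences differ at 20 of 37 sites, so p = 20/37 ≈ 0.540541.
d = −(3/4) ln(1 − 4p/3) = −0.75 ln(1 − 0.720721) = −0.75 ln(0.279279)
  = −0.75 × (-1.275544) = 0.956658 substitutions/site.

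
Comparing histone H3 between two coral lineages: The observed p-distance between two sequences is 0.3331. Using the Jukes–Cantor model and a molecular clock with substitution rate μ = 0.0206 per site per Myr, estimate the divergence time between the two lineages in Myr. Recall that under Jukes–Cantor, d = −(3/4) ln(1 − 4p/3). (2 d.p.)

d = −(3/4) ln(1 − 4p/3) = −0.75 ln(1 − 0.444133) = −0.75 ln(0.555867)
  = −0.75 × (-0.587226) = 0.440420 substitutions/site.
Under a molecular clock d = 2μt, so t = d/(2μ) = 0.440420 / (2 × 0.0206) = 10.69 Myr.

10.69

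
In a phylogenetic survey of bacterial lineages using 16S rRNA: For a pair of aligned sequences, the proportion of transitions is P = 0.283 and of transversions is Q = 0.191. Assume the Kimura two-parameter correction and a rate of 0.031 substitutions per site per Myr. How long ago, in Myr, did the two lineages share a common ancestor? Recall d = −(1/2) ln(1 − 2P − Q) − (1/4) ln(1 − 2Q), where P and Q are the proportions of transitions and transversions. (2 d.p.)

13.35

Under the Kimura two-parameter model, d = −½ ln(1 − 2P − Q) − ¼ ln(1 − 2Q).
1 − 2P − Q = 0.243, giving −½ ln(0.243) = 0.707347.
1 − 2Q = 0.618, giving −¼ ln(0.618) = 0.120317.
d = 0.707347 + 0.120317 = 0.827664.
Under a molecular clock d = 2μt, so t = d/(2μ) = 0.827664 / (2 × 0.031) = 13.35 Myr.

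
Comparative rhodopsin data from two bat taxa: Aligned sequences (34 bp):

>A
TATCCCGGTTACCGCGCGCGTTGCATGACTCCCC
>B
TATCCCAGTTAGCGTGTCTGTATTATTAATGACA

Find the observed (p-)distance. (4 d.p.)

0.4118

The sequences differ at 14 of 34 positions.
p = 14/34 = 0.411764… ≈ 0.4118 (to 4 d.p.).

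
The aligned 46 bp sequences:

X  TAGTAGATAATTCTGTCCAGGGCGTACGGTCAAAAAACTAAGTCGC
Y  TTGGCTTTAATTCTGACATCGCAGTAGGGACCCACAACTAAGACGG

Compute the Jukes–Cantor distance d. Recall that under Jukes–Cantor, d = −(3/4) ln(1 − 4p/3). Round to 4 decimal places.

0.5532

The sequences differ at 18 of 46 sites, so p = 18/46 ≈ 0.391304.
d = −(3/4) ln(1 − 4p/3) = −0.75 ln(1 − 0.521739) = −0.75 ln(0.478261)
  = −0.75 × (-0.737599) = 0.553199 substitutions/site.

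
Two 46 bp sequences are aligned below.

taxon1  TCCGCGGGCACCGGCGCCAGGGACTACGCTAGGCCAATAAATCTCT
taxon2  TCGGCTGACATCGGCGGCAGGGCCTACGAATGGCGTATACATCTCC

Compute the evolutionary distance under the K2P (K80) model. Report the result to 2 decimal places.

0.36

Of 46 sites, 3 differences are transitions and 10 are transversions, so P = 3/46 ≈ 0.065217 and Q = 10/46 ≈ 0.217391.
Under the Kimura two-parameter model, d = −½ ln(1 − 2P − Q) − ¼ ln(1 − 2Q).
1 − 2P − Q = 0.652175, giving −½ ln(0.652175) = 0.213721.
1 − 2Q = 0.565218, giving −¼ ln(0.565218) = 0.142636.
d = 0.213721 + 0.142636 = 0.356357.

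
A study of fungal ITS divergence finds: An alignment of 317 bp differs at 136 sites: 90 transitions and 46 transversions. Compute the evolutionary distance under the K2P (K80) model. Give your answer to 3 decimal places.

0.710

P = 90/317 ≈ 0.283912 and Q = 46/317 ≈ 0.14511.
Under the Kimura two-parameter model, d = −½ ln(1 − 2P − Q) − ¼ ln(1 − 2Q).
1 − 2P − Q = 0.287066, giving −½ ln(0.287066) = 0.624022.
1 − 2Q = 0.70978, giving −¼ ln(0.70978) = 0.085700.
d = 0.624022 + 0.085700 = 0.709722.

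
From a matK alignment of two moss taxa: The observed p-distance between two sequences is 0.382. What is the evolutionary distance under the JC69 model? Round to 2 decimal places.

0.53

d = −(3/4) ln(1 − 4p/3) = −0.75 ln(1 − 0.509333) = −0.75 ln(0.490667)
  = −0.75 × (-0.711990) = 0.533993 substitutions/site.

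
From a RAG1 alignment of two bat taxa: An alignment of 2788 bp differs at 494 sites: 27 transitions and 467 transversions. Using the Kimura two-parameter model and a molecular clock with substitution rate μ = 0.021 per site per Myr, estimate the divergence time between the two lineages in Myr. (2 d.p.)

4.89

P = 27/2788 ≈ 0.009684 and Q = 467/2788 ≈ 0.167504.
Under the Kimura two-parameter model, d = −½ ln(1 − 2P − Q) − ¼ ln(1 − 2Q).
1 − 2P − Q = 0.813128, giving −½ ln(0.813128) = 0.103433.
1 − 2Q = 0.664992, giving −¼ ln(0.664992) = 0.101995.
d = 0.103433 + 0.101995 = 0.205428.
Under a molecular clock d = 2μt, so t = d/(2μ) = 0.205428 / (2 × 0.021) = 4.89 Myr.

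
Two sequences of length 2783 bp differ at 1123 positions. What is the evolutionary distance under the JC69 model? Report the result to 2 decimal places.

0.58

p = 1123/2783 ≈ 0.403521.
d = −(3/4) ln(1 − 4p/3) = −0.75 ln(1 − 0.538028) = −0.75 ln(0.461972)
  = −0.75 × (-0.772251) = 0.579188 substitutions/site.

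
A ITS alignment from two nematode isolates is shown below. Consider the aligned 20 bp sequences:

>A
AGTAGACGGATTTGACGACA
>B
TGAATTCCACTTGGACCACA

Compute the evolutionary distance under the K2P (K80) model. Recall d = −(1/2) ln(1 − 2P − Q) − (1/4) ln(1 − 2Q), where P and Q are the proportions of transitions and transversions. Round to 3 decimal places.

Of 20 sites, 1 differences are transitions and 8 are transversions, so P = 1/20 = 0.05 and Q = 8/20 = 0.4.
Under the Kimura two-parameter model, d = −½ ln(1 − 2P − Q) − ¼ ln(1 − 2Q).
1 − 2P − Q = 0.5, giving −½ ln(0.5) = 0.346574.
1 − 2Q = 0.2, giving −¼ ln(0.2) = 0.402359.
d = 0.346574 + 0.402359 = 0.748933.

0.749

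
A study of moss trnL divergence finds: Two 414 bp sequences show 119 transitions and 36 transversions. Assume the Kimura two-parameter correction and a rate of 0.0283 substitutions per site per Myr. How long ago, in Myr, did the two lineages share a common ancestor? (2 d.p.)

P = 119/414 ≈ 0.28744 and Q = 36/414 ≈ 0.086957.
Under the Kimura two-parameter model, d = −½ ln(1 − 2P − Q) − ¼ ln(1 − 2Q).
1 − 2P − Q = 0.338163, giving −½ ln(0.338163) = 0.542114.
1 − 2Q = 0.826086, giving −¼ ln(0.826086) = 0.047764.
d = 0.542114 + 0.047764 = 0.589878.
Under a molecular clock d = 2μt, so t = d/(2μ) = 0.589878 / (2 × 0.0283) = 10.42 Myr.

10.42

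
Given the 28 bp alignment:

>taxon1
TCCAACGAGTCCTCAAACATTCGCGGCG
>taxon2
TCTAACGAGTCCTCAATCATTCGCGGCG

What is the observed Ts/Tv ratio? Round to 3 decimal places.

Transitions are A↔G and C↔T; transversions are all other mismatches.
Transitions: 1. Transversions: 1.
R = 1/1 = 1.000.

1.000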